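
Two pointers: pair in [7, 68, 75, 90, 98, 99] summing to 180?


lo=0(7)+hi=5(99)=106
lo=1(68)+hi=5(99)=167
lo=2(75)+hi=5(99)=174
lo=3(90)+hi=5(99)=189
lo=3(90)+hi=4(98)=188

No pair found


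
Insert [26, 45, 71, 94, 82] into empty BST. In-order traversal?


Insert 26: root
Insert 45: R from 26
Insert 71: R from 26 -> R from 45
Insert 94: R from 26 -> R from 45 -> R from 71
Insert 82: R from 26 -> R from 45 -> R from 71 -> L from 94

In-order: [26, 45, 71, 82, 94]


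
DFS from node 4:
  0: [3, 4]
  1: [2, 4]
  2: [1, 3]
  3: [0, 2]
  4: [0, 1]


Visit 4, push [1, 0]
Visit 0, push [3]
Visit 3, push [2]
Visit 2, push [1]
Visit 1, push []

DFS order: [4, 0, 3, 2, 1]


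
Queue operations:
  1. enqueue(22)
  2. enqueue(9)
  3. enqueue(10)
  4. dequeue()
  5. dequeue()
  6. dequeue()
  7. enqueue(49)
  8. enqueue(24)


enqueue(22) -> [22]
enqueue(9) -> [22, 9]
enqueue(10) -> [22, 9, 10]
dequeue()->22, [9, 10]
dequeue()->9, [10]
dequeue()->10, []
enqueue(49) -> [49]
enqueue(24) -> [49, 24]

Final queue: [49, 24]


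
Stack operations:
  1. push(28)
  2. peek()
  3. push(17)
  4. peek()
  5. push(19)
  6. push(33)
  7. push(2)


push(28) -> [28]
peek()->28
push(17) -> [28, 17]
peek()->17
push(19) -> [28, 17, 19]
push(33) -> [28, 17, 19, 33]
push(2) -> [28, 17, 19, 33, 2]

Final stack: [28, 17, 19, 33, 2]


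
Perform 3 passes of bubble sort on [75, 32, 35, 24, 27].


Initial: [75, 32, 35, 24, 27]
Pass 1: [32, 35, 24, 27, 75] (4 swaps)
Pass 2: [32, 24, 27, 35, 75] (2 swaps)
Pass 3: [24, 27, 32, 35, 75] (2 swaps)

After 3 passes: [24, 27, 32, 35, 75]


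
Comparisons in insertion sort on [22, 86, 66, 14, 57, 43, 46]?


Algorithm: insertion sort
Input: [22, 86, 66, 14, 57, 43, 46]
Sorted: [14, 22, 43, 46, 57, 66, 86]

17


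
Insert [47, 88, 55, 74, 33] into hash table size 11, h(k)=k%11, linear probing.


Insert 47: h=3 -> slot 3
Insert 88: h=0 -> slot 0
Insert 55: h=0, 1 probes -> slot 1
Insert 74: h=8 -> slot 8
Insert 33: h=0, 2 probes -> slot 2

Table: [88, 55, 33, 47, None, None, None, None, 74, None, None]


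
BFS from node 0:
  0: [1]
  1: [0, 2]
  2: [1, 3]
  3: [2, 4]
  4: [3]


Visit 0, enqueue [1]
Visit 1, enqueue [2]
Visit 2, enqueue [3]
Visit 3, enqueue [4]
Visit 4, enqueue []

BFS order: [0, 1, 2, 3, 4]


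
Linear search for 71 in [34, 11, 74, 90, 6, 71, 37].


i=0: 34!=71
i=1: 11!=71
i=2: 74!=71
i=3: 90!=71
i=4: 6!=71
i=5: 71==71 found!

Found at 5, 6 comps


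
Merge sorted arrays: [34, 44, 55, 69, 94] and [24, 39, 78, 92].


Take 24 from B
Take 34 from A
Take 39 from B
Take 44 from A
Take 55 from A
Take 69 from A
Take 78 from B
Take 92 from B

Merged: [24, 34, 39, 44, 55, 69, 78, 92, 94]


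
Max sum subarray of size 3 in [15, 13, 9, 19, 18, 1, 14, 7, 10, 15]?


[0:3]: 37
[1:4]: 41
[2:5]: 46
[3:6]: 38
[4:7]: 33
[5:8]: 22
[6:9]: 31
[7:10]: 32

Max: 46 at [2:5]


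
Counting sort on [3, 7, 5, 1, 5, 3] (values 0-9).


Input: [3, 7, 5, 1, 5, 3]
Counts: [0, 1, 0, 2, 0, 2, 0, 1, 0, 0]

Sorted: [1, 3, 3, 5, 5, 7]


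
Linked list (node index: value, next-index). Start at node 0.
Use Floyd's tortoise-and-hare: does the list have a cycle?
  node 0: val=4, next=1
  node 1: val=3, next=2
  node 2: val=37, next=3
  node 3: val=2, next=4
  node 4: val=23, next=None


Floyd's tortoise (slow, +1) and hare (fast, +2):
  init: slow=0, fast=0
  step 1: slow=1, fast=2
  step 2: slow=2, fast=4
  step 3: fast -> None, no cycle

Cycle: no


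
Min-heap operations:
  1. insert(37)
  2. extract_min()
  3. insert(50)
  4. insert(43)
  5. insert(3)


insert(37) -> [37]
extract_min()->37, []
insert(50) -> [50]
insert(43) -> [43, 50]
insert(3) -> [3, 50, 43]

Final heap: [3, 50, 43]


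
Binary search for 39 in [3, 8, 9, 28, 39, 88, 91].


Step 1: lo=0, hi=6, mid=3, val=28
Step 2: lo=4, hi=6, mid=5, val=88
Step 3: lo=4, hi=4, mid=4, val=39

Found at index 4


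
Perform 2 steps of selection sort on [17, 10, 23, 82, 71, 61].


Initial: [17, 10, 23, 82, 71, 61]
Step 1: min=10 at 1
  Swap: [10, 17, 23, 82, 71, 61]
Step 2: min=17 at 1
  Swap: [10, 17, 23, 82, 71, 61]

After 2 steps: [10, 17, 23, 82, 71, 61]


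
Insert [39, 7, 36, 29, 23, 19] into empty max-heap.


Insert 39: [39]
Insert 7: [39, 7]
Insert 36: [39, 7, 36]
Insert 29: [39, 29, 36, 7]
Insert 23: [39, 29, 36, 7, 23]
Insert 19: [39, 29, 36, 7, 23, 19]

Final heap: [39, 29, 36, 7, 23, 19]


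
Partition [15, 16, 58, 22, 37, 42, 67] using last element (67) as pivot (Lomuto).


Pivot: 67
  15 <= 67: advance i (no swap)
  16 <= 67: advance i (no swap)
  58 <= 67: advance i (no swap)
  22 <= 67: advance i (no swap)
  37 <= 67: advance i (no swap)
  42 <= 67: advance i (no swap)
Place pivot at 6: [15, 16, 58, 22, 37, 42, 67]

Partitioned: [15, 16, 58, 22, 37, 42, 67]


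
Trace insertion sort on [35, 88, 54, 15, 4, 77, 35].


Initial: [35, 88, 54, 15, 4, 77, 35]
Insert 88: [35, 88, 54, 15, 4, 77, 35]
Insert 54: [35, 54, 88, 15, 4, 77, 35]
Insert 15: [15, 35, 54, 88, 4, 77, 35]
Insert 4: [4, 15, 35, 54, 88, 77, 35]
Insert 77: [4, 15, 35, 54, 77, 88, 35]
Insert 35: [4, 15, 35, 35, 54, 77, 88]

Sorted: [4, 15, 35, 35, 54, 77, 88]


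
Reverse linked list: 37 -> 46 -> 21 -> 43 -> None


Step 1: curr=37, set curr.next=prev(None) | reversed so far: 37
Step 2: curr=46, set curr.next=prev(37) | reversed so far: 46 -> 37
Step 3: curr=21, set curr.next=prev(46) | reversed so far: 21 -> 46 -> 37
Step 4: curr=43, set curr.next=prev(21) | reversed so far: 43 -> 21 -> 46 -> 37

43 -> 21 -> 46 -> 37 -> None


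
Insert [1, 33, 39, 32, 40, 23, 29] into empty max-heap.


Insert 1: [1]
Insert 33: [33, 1]
Insert 39: [39, 1, 33]
Insert 32: [39, 32, 33, 1]
Insert 40: [40, 39, 33, 1, 32]
Insert 23: [40, 39, 33, 1, 32, 23]
Insert 29: [40, 39, 33, 1, 32, 23, 29]

Final heap: [40, 39, 33, 1, 32, 23, 29]


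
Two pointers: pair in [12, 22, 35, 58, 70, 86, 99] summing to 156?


lo=0(12)+hi=6(99)=111
lo=1(22)+hi=6(99)=121
lo=2(35)+hi=6(99)=134
lo=3(58)+hi=6(99)=157
lo=3(58)+hi=5(86)=144
lo=4(70)+hi=5(86)=156

Yes: 70+86=156


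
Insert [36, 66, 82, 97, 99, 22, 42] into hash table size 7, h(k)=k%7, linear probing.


Insert 36: h=1 -> slot 1
Insert 66: h=3 -> slot 3
Insert 82: h=5 -> slot 5
Insert 97: h=6 -> slot 6
Insert 99: h=1, 1 probes -> slot 2
Insert 22: h=1, 3 probes -> slot 4
Insert 42: h=0 -> slot 0

Table: [42, 36, 99, 66, 22, 82, 97]


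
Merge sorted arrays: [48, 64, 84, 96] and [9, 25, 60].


Take 9 from B
Take 25 from B
Take 48 from A
Take 60 from B

Merged: [9, 25, 48, 60, 64, 84, 96]


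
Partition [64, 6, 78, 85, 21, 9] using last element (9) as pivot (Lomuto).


Pivot: 9
  6 <= 9: swap -> [6, 64, 78, 85, 21, 9]
Place pivot at 1: [6, 9, 78, 85, 21, 64]

Partitioned: [6, 9, 78, 85, 21, 64]


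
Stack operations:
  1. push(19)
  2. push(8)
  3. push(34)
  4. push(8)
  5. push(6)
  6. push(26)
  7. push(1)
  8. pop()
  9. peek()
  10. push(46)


push(19) -> [19]
push(8) -> [19, 8]
push(34) -> [19, 8, 34]
push(8) -> [19, 8, 34, 8]
push(6) -> [19, 8, 34, 8, 6]
push(26) -> [19, 8, 34, 8, 6, 26]
push(1) -> [19, 8, 34, 8, 6, 26, 1]
pop()->1, [19, 8, 34, 8, 6, 26]
peek()->26
push(46) -> [19, 8, 34, 8, 6, 26, 46]

Final stack: [19, 8, 34, 8, 6, 26, 46]


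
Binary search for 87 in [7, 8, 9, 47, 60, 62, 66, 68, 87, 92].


Step 1: lo=0, hi=9, mid=4, val=60
Step 2: lo=5, hi=9, mid=7, val=68
Step 3: lo=8, hi=9, mid=8, val=87

Found at index 8


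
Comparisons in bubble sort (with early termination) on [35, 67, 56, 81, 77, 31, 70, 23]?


Algorithm: bubble sort (with early termination)
Input: [35, 67, 56, 81, 77, 31, 70, 23]
Sorted: [23, 31, 35, 56, 67, 70, 77, 81]

28


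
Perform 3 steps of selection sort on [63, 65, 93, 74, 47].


Initial: [63, 65, 93, 74, 47]
Step 1: min=47 at 4
  Swap: [47, 65, 93, 74, 63]
Step 2: min=63 at 4
  Swap: [47, 63, 93, 74, 65]
Step 3: min=65 at 4
  Swap: [47, 63, 65, 74, 93]

After 3 steps: [47, 63, 65, 74, 93]


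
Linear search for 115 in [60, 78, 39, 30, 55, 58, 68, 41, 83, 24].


i=0: 60!=115
i=1: 78!=115
i=2: 39!=115
i=3: 30!=115
i=4: 55!=115
i=5: 58!=115
i=6: 68!=115
i=7: 41!=115
i=8: 83!=115
i=9: 24!=115

Not found, 10 comps


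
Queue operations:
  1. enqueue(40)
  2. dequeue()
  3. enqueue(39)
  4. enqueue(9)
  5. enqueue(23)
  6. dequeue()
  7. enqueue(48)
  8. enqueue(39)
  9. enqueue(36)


enqueue(40) -> [40]
dequeue()->40, []
enqueue(39) -> [39]
enqueue(9) -> [39, 9]
enqueue(23) -> [39, 9, 23]
dequeue()->39, [9, 23]
enqueue(48) -> [9, 23, 48]
enqueue(39) -> [9, 23, 48, 39]
enqueue(36) -> [9, 23, 48, 39, 36]

Final queue: [9, 23, 48, 39, 36]


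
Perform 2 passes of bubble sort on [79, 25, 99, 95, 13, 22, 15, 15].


Initial: [79, 25, 99, 95, 13, 22, 15, 15]
Pass 1: [25, 79, 95, 13, 22, 15, 15, 99] (6 swaps)
Pass 2: [25, 79, 13, 22, 15, 15, 95, 99] (4 swaps)

After 2 passes: [25, 79, 13, 22, 15, 15, 95, 99]


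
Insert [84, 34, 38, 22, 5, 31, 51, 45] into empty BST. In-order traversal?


Insert 84: root
Insert 34: L from 84
Insert 38: L from 84 -> R from 34
Insert 22: L from 84 -> L from 34
Insert 5: L from 84 -> L from 34 -> L from 22
Insert 31: L from 84 -> L from 34 -> R from 22
Insert 51: L from 84 -> R from 34 -> R from 38
Insert 45: L from 84 -> R from 34 -> R from 38 -> L from 51

In-order: [5, 22, 31, 34, 38, 45, 51, 84]


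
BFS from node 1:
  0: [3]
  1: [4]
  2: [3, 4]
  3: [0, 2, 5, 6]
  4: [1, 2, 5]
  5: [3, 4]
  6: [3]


Visit 1, enqueue [4]
Visit 4, enqueue [2, 5]
Visit 2, enqueue [3]
Visit 5, enqueue []
Visit 3, enqueue [0, 6]
Visit 0, enqueue []
Visit 6, enqueue []

BFS order: [1, 4, 2, 5, 3, 0, 6]


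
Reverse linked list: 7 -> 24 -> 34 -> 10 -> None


Step 1: curr=7, set curr.next=prev(None) | reversed so far: 7
Step 2: curr=24, set curr.next=prev(7) | reversed so far: 24 -> 7
Step 3: curr=34, set curr.next=prev(24) | reversed so far: 34 -> 24 -> 7
Step 4: curr=10, set curr.next=prev(34) | reversed so far: 10 -> 34 -> 24 -> 7

10 -> 34 -> 24 -> 7 -> None


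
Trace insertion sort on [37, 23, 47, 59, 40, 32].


Initial: [37, 23, 47, 59, 40, 32]
Insert 23: [23, 37, 47, 59, 40, 32]
Insert 47: [23, 37, 47, 59, 40, 32]
Insert 59: [23, 37, 47, 59, 40, 32]
Insert 40: [23, 37, 40, 47, 59, 32]
Insert 32: [23, 32, 37, 40, 47, 59]

Sorted: [23, 32, 37, 40, 47, 59]


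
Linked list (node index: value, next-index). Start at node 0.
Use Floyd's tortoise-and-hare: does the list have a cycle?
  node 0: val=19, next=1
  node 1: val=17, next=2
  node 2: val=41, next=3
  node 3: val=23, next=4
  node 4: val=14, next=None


Floyd's tortoise (slow, +1) and hare (fast, +2):
  init: slow=0, fast=0
  step 1: slow=1, fast=2
  step 2: slow=2, fast=4
  step 3: fast -> None, no cycle

Cycle: no


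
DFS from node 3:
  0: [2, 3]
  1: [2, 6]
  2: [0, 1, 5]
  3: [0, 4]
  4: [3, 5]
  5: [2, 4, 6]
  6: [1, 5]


Visit 3, push [4, 0]
Visit 0, push [2]
Visit 2, push [5, 1]
Visit 1, push [6]
Visit 6, push [5]
Visit 5, push [4]
Visit 4, push []

DFS order: [3, 0, 2, 1, 6, 5, 4]


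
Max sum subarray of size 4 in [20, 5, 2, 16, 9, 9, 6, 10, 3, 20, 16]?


[0:4]: 43
[1:5]: 32
[2:6]: 36
[3:7]: 40
[4:8]: 34
[5:9]: 28
[6:10]: 39
[7:11]: 49

Max: 49 at [7:11]


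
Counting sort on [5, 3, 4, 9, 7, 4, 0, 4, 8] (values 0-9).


Input: [5, 3, 4, 9, 7, 4, 0, 4, 8]
Counts: [1, 0, 0, 1, 3, 1, 0, 1, 1, 1]

Sorted: [0, 3, 4, 4, 4, 5, 7, 8, 9]


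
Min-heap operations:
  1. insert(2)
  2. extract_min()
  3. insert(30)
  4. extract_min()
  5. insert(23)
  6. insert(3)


insert(2) -> [2]
extract_min()->2, []
insert(30) -> [30]
extract_min()->30, []
insert(23) -> [23]
insert(3) -> [3, 23]

Final heap: [3, 23]


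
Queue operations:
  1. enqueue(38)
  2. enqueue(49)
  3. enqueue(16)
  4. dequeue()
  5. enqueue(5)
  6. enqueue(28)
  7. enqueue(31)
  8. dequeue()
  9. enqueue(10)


enqueue(38) -> [38]
enqueue(49) -> [38, 49]
enqueue(16) -> [38, 49, 16]
dequeue()->38, [49, 16]
enqueue(5) -> [49, 16, 5]
enqueue(28) -> [49, 16, 5, 28]
enqueue(31) -> [49, 16, 5, 28, 31]
dequeue()->49, [16, 5, 28, 31]
enqueue(10) -> [16, 5, 28, 31, 10]

Final queue: [16, 5, 28, 31, 10]


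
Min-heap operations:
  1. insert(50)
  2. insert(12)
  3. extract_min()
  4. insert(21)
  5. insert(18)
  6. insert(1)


insert(50) -> [50]
insert(12) -> [12, 50]
extract_min()->12, [50]
insert(21) -> [21, 50]
insert(18) -> [18, 50, 21]
insert(1) -> [1, 18, 21, 50]

Final heap: [1, 18, 21, 50]


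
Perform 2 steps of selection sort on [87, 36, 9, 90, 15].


Initial: [87, 36, 9, 90, 15]
Step 1: min=9 at 2
  Swap: [9, 36, 87, 90, 15]
Step 2: min=15 at 4
  Swap: [9, 15, 87, 90, 36]

After 2 steps: [9, 15, 87, 90, 36]


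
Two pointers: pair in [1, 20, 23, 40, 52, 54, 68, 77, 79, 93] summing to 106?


lo=0(1)+hi=9(93)=94
lo=1(20)+hi=9(93)=113
lo=1(20)+hi=8(79)=99
lo=2(23)+hi=8(79)=102
lo=3(40)+hi=8(79)=119
lo=3(40)+hi=7(77)=117
lo=3(40)+hi=6(68)=108
lo=3(40)+hi=5(54)=94
lo=4(52)+hi=5(54)=106

Yes: 52+54=106


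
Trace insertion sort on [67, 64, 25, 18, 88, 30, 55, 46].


Initial: [67, 64, 25, 18, 88, 30, 55, 46]
Insert 64: [64, 67, 25, 18, 88, 30, 55, 46]
Insert 25: [25, 64, 67, 18, 88, 30, 55, 46]
Insert 18: [18, 25, 64, 67, 88, 30, 55, 46]
Insert 88: [18, 25, 64, 67, 88, 30, 55, 46]
Insert 30: [18, 25, 30, 64, 67, 88, 55, 46]
Insert 55: [18, 25, 30, 55, 64, 67, 88, 46]
Insert 46: [18, 25, 30, 46, 55, 64, 67, 88]

Sorted: [18, 25, 30, 46, 55, 64, 67, 88]


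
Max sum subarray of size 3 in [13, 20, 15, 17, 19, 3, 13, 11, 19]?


[0:3]: 48
[1:4]: 52
[2:5]: 51
[3:6]: 39
[4:7]: 35
[5:8]: 27
[6:9]: 43

Max: 52 at [1:4]


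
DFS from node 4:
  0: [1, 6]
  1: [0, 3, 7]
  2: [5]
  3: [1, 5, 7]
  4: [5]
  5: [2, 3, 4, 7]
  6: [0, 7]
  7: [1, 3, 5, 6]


Visit 4, push [5]
Visit 5, push [7, 3, 2]
Visit 2, push []
Visit 3, push [7, 1]
Visit 1, push [7, 0]
Visit 0, push [6]
Visit 6, push [7]
Visit 7, push []

DFS order: [4, 5, 2, 3, 1, 0, 6, 7]


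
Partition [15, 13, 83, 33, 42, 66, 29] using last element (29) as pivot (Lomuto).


Pivot: 29
  15 <= 29: advance i (no swap)
  13 <= 29: advance i (no swap)
Place pivot at 2: [15, 13, 29, 33, 42, 66, 83]

Partitioned: [15, 13, 29, 33, 42, 66, 83]


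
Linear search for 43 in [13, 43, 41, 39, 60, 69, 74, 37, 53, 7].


i=0: 13!=43
i=1: 43==43 found!

Found at 1, 2 comps


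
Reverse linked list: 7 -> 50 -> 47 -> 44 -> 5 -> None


Step 1: curr=7, set curr.next=prev(None) | reversed so far: 7
Step 2: curr=50, set curr.next=prev(7) | reversed so far: 50 -> 7
Step 3: curr=47, set curr.next=prev(50) | reversed so far: 47 -> 50 -> 7
Step 4: curr=44, set curr.next=prev(47) | reversed so far: 44 -> 47 -> 50 -> 7
Step 5: curr=5, set curr.next=prev(44) | reversed so far: 5 -> 44 -> 47 -> 50 -> 7

5 -> 44 -> 47 -> 50 -> 7 -> None


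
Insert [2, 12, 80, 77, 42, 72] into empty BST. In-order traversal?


Insert 2: root
Insert 12: R from 2
Insert 80: R from 2 -> R from 12
Insert 77: R from 2 -> R from 12 -> L from 80
Insert 42: R from 2 -> R from 12 -> L from 80 -> L from 77
Insert 72: R from 2 -> R from 12 -> L from 80 -> L from 77 -> R from 42

In-order: [2, 12, 42, 72, 77, 80]


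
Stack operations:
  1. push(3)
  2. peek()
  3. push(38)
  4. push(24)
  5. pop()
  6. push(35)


push(3) -> [3]
peek()->3
push(38) -> [3, 38]
push(24) -> [3, 38, 24]
pop()->24, [3, 38]
push(35) -> [3, 38, 35]

Final stack: [3, 38, 35]


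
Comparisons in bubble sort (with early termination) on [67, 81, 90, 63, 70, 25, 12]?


Algorithm: bubble sort (with early termination)
Input: [67, 81, 90, 63, 70, 25, 12]
Sorted: [12, 25, 63, 67, 70, 81, 90]

21


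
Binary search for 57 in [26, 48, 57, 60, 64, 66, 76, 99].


Step 1: lo=0, hi=7, mid=3, val=60
Step 2: lo=0, hi=2, mid=1, val=48
Step 3: lo=2, hi=2, mid=2, val=57

Found at index 2


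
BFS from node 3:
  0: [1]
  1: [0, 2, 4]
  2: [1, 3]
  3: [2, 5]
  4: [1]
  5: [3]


Visit 3, enqueue [2, 5]
Visit 2, enqueue [1]
Visit 5, enqueue []
Visit 1, enqueue [0, 4]
Visit 0, enqueue []
Visit 4, enqueue []

BFS order: [3, 2, 5, 1, 0, 4]


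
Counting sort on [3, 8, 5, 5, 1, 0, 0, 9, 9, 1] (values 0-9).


Input: [3, 8, 5, 5, 1, 0, 0, 9, 9, 1]
Counts: [2, 2, 0, 1, 0, 2, 0, 0, 1, 2]

Sorted: [0, 0, 1, 1, 3, 5, 5, 8, 9, 9]


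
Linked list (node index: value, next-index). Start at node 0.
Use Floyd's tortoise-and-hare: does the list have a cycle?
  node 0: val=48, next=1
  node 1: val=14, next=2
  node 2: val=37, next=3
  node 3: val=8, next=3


Floyd's tortoise (slow, +1) and hare (fast, +2):
  init: slow=0, fast=0
  step 1: slow=1, fast=2
  step 2: slow=2, fast=3
  step 3: slow=3, fast=3
  slow == fast at node 3: cycle detected

Cycle: yes


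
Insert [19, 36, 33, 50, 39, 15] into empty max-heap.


Insert 19: [19]
Insert 36: [36, 19]
Insert 33: [36, 19, 33]
Insert 50: [50, 36, 33, 19]
Insert 39: [50, 39, 33, 19, 36]
Insert 15: [50, 39, 33, 19, 36, 15]

Final heap: [50, 39, 33, 19, 36, 15]


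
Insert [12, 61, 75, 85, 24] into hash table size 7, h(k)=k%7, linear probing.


Insert 12: h=5 -> slot 5
Insert 61: h=5, 1 probes -> slot 6
Insert 75: h=5, 2 probes -> slot 0
Insert 85: h=1 -> slot 1
Insert 24: h=3 -> slot 3

Table: [75, 85, None, 24, None, 12, 61]


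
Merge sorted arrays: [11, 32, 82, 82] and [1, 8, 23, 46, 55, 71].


Take 1 from B
Take 8 from B
Take 11 from A
Take 23 from B
Take 32 from A
Take 46 from B
Take 55 from B
Take 71 from B

Merged: [1, 8, 11, 23, 32, 46, 55, 71, 82, 82]


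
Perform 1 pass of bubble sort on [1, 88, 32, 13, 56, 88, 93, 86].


Initial: [1, 88, 32, 13, 56, 88, 93, 86]
Pass 1: [1, 32, 13, 56, 88, 88, 86, 93] (4 swaps)

After 1 pass: [1, 32, 13, 56, 88, 88, 86, 93]


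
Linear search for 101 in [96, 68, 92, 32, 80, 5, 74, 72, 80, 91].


i=0: 96!=101
i=1: 68!=101
i=2: 92!=101
i=3: 32!=101
i=4: 80!=101
i=5: 5!=101
i=6: 74!=101
i=7: 72!=101
i=8: 80!=101
i=9: 91!=101

Not found, 10 comps


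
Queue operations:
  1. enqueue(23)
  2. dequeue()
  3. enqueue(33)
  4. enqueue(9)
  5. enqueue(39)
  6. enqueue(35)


enqueue(23) -> [23]
dequeue()->23, []
enqueue(33) -> [33]
enqueue(9) -> [33, 9]
enqueue(39) -> [33, 9, 39]
enqueue(35) -> [33, 9, 39, 35]

Final queue: [33, 9, 39, 35]


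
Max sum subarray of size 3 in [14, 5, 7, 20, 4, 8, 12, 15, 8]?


[0:3]: 26
[1:4]: 32
[2:5]: 31
[3:6]: 32
[4:7]: 24
[5:8]: 35
[6:9]: 35

Max: 35 at [5:8]


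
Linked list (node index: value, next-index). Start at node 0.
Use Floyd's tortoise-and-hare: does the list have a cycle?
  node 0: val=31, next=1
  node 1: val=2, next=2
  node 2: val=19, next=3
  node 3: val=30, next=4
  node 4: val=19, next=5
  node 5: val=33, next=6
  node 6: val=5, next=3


Floyd's tortoise (slow, +1) and hare (fast, +2):
  init: slow=0, fast=0
  step 1: slow=1, fast=2
  step 2: slow=2, fast=4
  step 3: slow=3, fast=6
  step 4: slow=4, fast=4
  slow == fast at node 4: cycle detected

Cycle: yes


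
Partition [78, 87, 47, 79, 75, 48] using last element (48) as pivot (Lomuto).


Pivot: 48
  47 <= 48: swap -> [47, 87, 78, 79, 75, 48]
Place pivot at 1: [47, 48, 78, 79, 75, 87]

Partitioned: [47, 48, 78, 79, 75, 87]


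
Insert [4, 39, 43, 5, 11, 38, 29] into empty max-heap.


Insert 4: [4]
Insert 39: [39, 4]
Insert 43: [43, 4, 39]
Insert 5: [43, 5, 39, 4]
Insert 11: [43, 11, 39, 4, 5]
Insert 38: [43, 11, 39, 4, 5, 38]
Insert 29: [43, 11, 39, 4, 5, 38, 29]

Final heap: [43, 11, 39, 4, 5, 38, 29]


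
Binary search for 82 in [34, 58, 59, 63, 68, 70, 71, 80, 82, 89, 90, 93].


Step 1: lo=0, hi=11, mid=5, val=70
Step 2: lo=6, hi=11, mid=8, val=82

Found at index 8


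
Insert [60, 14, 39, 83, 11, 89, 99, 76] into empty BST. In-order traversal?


Insert 60: root
Insert 14: L from 60
Insert 39: L from 60 -> R from 14
Insert 83: R from 60
Insert 11: L from 60 -> L from 14
Insert 89: R from 60 -> R from 83
Insert 99: R from 60 -> R from 83 -> R from 89
Insert 76: R from 60 -> L from 83

In-order: [11, 14, 39, 60, 76, 83, 89, 99]


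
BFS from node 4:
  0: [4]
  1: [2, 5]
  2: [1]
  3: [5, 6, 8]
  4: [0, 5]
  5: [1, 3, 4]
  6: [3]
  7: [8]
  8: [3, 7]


Visit 4, enqueue [0, 5]
Visit 0, enqueue []
Visit 5, enqueue [1, 3]
Visit 1, enqueue [2]
Visit 3, enqueue [6, 8]
Visit 2, enqueue []
Visit 6, enqueue []
Visit 8, enqueue [7]
Visit 7, enqueue []

BFS order: [4, 0, 5, 1, 3, 2, 6, 8, 7]


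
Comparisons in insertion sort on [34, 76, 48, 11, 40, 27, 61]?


Algorithm: insertion sort
Input: [34, 76, 48, 11, 40, 27, 61]
Sorted: [11, 27, 34, 40, 48, 61, 76]

16


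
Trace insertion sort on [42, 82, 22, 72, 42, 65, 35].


Initial: [42, 82, 22, 72, 42, 65, 35]
Insert 82: [42, 82, 22, 72, 42, 65, 35]
Insert 22: [22, 42, 82, 72, 42, 65, 35]
Insert 72: [22, 42, 72, 82, 42, 65, 35]
Insert 42: [22, 42, 42, 72, 82, 65, 35]
Insert 65: [22, 42, 42, 65, 72, 82, 35]
Insert 35: [22, 35, 42, 42, 65, 72, 82]

Sorted: [22, 35, 42, 42, 65, 72, 82]


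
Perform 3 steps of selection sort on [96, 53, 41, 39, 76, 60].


Initial: [96, 53, 41, 39, 76, 60]
Step 1: min=39 at 3
  Swap: [39, 53, 41, 96, 76, 60]
Step 2: min=41 at 2
  Swap: [39, 41, 53, 96, 76, 60]
Step 3: min=53 at 2
  Swap: [39, 41, 53, 96, 76, 60]

After 3 steps: [39, 41, 53, 96, 76, 60]


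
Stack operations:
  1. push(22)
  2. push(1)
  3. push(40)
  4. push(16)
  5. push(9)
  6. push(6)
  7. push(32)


push(22) -> [22]
push(1) -> [22, 1]
push(40) -> [22, 1, 40]
push(16) -> [22, 1, 40, 16]
push(9) -> [22, 1, 40, 16, 9]
push(6) -> [22, 1, 40, 16, 9, 6]
push(32) -> [22, 1, 40, 16, 9, 6, 32]

Final stack: [22, 1, 40, 16, 9, 6, 32]


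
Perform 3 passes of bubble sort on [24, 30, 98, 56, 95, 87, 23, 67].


Initial: [24, 30, 98, 56, 95, 87, 23, 67]
Pass 1: [24, 30, 56, 95, 87, 23, 67, 98] (5 swaps)
Pass 2: [24, 30, 56, 87, 23, 67, 95, 98] (3 swaps)
Pass 3: [24, 30, 56, 23, 67, 87, 95, 98] (2 swaps)

After 3 passes: [24, 30, 56, 23, 67, 87, 95, 98]


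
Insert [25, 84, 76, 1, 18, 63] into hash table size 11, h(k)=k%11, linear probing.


Insert 25: h=3 -> slot 3
Insert 84: h=7 -> slot 7
Insert 76: h=10 -> slot 10
Insert 1: h=1 -> slot 1
Insert 18: h=7, 1 probes -> slot 8
Insert 63: h=8, 1 probes -> slot 9

Table: [None, 1, None, 25, None, None, None, 84, 18, 63, 76]


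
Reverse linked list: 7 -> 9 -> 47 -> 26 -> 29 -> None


Step 1: curr=7, set curr.next=prev(None) | reversed so far: 7
Step 2: curr=9, set curr.next=prev(7) | reversed so far: 9 -> 7
Step 3: curr=47, set curr.next=prev(9) | reversed so far: 47 -> 9 -> 7
Step 4: curr=26, set curr.next=prev(47) | reversed so far: 26 -> 47 -> 9 -> 7
Step 5: curr=29, set curr.next=prev(26) | reversed so far: 29 -> 26 -> 47 -> 9 -> 7

29 -> 26 -> 47 -> 9 -> 7 -> None


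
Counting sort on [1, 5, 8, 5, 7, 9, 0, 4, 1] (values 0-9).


Input: [1, 5, 8, 5, 7, 9, 0, 4, 1]
Counts: [1, 2, 0, 0, 1, 2, 0, 1, 1, 1]

Sorted: [0, 1, 1, 4, 5, 5, 7, 8, 9]


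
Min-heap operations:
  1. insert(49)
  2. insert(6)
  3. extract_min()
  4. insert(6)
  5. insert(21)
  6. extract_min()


insert(49) -> [49]
insert(6) -> [6, 49]
extract_min()->6, [49]
insert(6) -> [6, 49]
insert(21) -> [6, 49, 21]
extract_min()->6, [21, 49]

Final heap: [21, 49]


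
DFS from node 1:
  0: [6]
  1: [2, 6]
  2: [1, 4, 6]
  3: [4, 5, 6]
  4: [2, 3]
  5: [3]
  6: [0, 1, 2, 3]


Visit 1, push [6, 2]
Visit 2, push [6, 4]
Visit 4, push [3]
Visit 3, push [6, 5]
Visit 5, push []
Visit 6, push [0]
Visit 0, push []

DFS order: [1, 2, 4, 3, 5, 6, 0]


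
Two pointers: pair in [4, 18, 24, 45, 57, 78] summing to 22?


lo=0(4)+hi=5(78)=82
lo=0(4)+hi=4(57)=61
lo=0(4)+hi=3(45)=49
lo=0(4)+hi=2(24)=28
lo=0(4)+hi=1(18)=22

Yes: 4+18=22


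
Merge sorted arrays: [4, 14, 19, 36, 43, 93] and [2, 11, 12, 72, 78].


Take 2 from B
Take 4 from A
Take 11 from B
Take 12 from B
Take 14 from A
Take 19 from A
Take 36 from A
Take 43 from A
Take 72 from B
Take 78 from B

Merged: [2, 4, 11, 12, 14, 19, 36, 43, 72, 78, 93]


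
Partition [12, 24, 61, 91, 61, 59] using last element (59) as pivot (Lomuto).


Pivot: 59
  12 <= 59: advance i (no swap)
  24 <= 59: advance i (no swap)
Place pivot at 2: [12, 24, 59, 91, 61, 61]

Partitioned: [12, 24, 59, 91, 61, 61]


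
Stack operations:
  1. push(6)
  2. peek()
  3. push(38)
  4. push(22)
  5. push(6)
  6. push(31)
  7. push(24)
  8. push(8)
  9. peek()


push(6) -> [6]
peek()->6
push(38) -> [6, 38]
push(22) -> [6, 38, 22]
push(6) -> [6, 38, 22, 6]
push(31) -> [6, 38, 22, 6, 31]
push(24) -> [6, 38, 22, 6, 31, 24]
push(8) -> [6, 38, 22, 6, 31, 24, 8]
peek()->8

Final stack: [6, 38, 22, 6, 31, 24, 8]


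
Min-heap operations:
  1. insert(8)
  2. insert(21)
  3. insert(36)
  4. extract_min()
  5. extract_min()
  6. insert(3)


insert(8) -> [8]
insert(21) -> [8, 21]
insert(36) -> [8, 21, 36]
extract_min()->8, [21, 36]
extract_min()->21, [36]
insert(3) -> [3, 36]

Final heap: [3, 36]


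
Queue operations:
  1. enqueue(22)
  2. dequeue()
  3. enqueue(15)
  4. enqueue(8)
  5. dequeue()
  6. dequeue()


enqueue(22) -> [22]
dequeue()->22, []
enqueue(15) -> [15]
enqueue(8) -> [15, 8]
dequeue()->15, [8]
dequeue()->8, []

Final queue: []


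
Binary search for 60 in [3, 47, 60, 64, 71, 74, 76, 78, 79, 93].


Step 1: lo=0, hi=9, mid=4, val=71
Step 2: lo=0, hi=3, mid=1, val=47
Step 3: lo=2, hi=3, mid=2, val=60

Found at index 2


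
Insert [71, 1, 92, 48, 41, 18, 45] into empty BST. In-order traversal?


Insert 71: root
Insert 1: L from 71
Insert 92: R from 71
Insert 48: L from 71 -> R from 1
Insert 41: L from 71 -> R from 1 -> L from 48
Insert 18: L from 71 -> R from 1 -> L from 48 -> L from 41
Insert 45: L from 71 -> R from 1 -> L from 48 -> R from 41

In-order: [1, 18, 41, 45, 48, 71, 92]


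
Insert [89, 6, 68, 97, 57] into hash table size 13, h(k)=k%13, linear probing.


Insert 89: h=11 -> slot 11
Insert 6: h=6 -> slot 6
Insert 68: h=3 -> slot 3
Insert 97: h=6, 1 probes -> slot 7
Insert 57: h=5 -> slot 5

Table: [None, None, None, 68, None, 57, 6, 97, None, None, None, 89, None]


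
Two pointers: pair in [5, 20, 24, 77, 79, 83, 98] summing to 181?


lo=0(5)+hi=6(98)=103
lo=1(20)+hi=6(98)=118
lo=2(24)+hi=6(98)=122
lo=3(77)+hi=6(98)=175
lo=4(79)+hi=6(98)=177
lo=5(83)+hi=6(98)=181

Yes: 83+98=181


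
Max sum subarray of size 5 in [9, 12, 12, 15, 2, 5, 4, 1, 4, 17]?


[0:5]: 50
[1:6]: 46
[2:7]: 38
[3:8]: 27
[4:9]: 16
[5:10]: 31

Max: 50 at [0:5]


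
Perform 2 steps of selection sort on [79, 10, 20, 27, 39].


Initial: [79, 10, 20, 27, 39]
Step 1: min=10 at 1
  Swap: [10, 79, 20, 27, 39]
Step 2: min=20 at 2
  Swap: [10, 20, 79, 27, 39]

After 2 steps: [10, 20, 79, 27, 39]


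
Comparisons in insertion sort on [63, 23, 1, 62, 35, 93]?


Algorithm: insertion sort
Input: [63, 23, 1, 62, 35, 93]
Sorted: [1, 23, 35, 62, 63, 93]

9


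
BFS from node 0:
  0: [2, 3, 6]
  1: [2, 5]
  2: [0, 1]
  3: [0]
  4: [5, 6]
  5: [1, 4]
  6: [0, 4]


Visit 0, enqueue [2, 3, 6]
Visit 2, enqueue [1]
Visit 3, enqueue []
Visit 6, enqueue [4]
Visit 1, enqueue [5]
Visit 4, enqueue []
Visit 5, enqueue []

BFS order: [0, 2, 3, 6, 1, 4, 5]


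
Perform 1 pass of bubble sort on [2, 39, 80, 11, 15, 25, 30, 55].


Initial: [2, 39, 80, 11, 15, 25, 30, 55]
Pass 1: [2, 39, 11, 15, 25, 30, 55, 80] (5 swaps)

After 1 pass: [2, 39, 11, 15, 25, 30, 55, 80]


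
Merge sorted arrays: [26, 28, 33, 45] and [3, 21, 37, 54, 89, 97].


Take 3 from B
Take 21 from B
Take 26 from A
Take 28 from A
Take 33 from A
Take 37 from B
Take 45 from A

Merged: [3, 21, 26, 28, 33, 37, 45, 54, 89, 97]


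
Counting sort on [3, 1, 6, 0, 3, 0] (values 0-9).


Input: [3, 1, 6, 0, 3, 0]
Counts: [2, 1, 0, 2, 0, 0, 1, 0, 0, 0]

Sorted: [0, 0, 1, 3, 3, 6]


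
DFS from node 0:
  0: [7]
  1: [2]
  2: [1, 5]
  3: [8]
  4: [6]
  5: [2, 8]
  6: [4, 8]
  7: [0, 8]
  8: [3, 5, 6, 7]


Visit 0, push [7]
Visit 7, push [8]
Visit 8, push [6, 5, 3]
Visit 3, push []
Visit 5, push [2]
Visit 2, push [1]
Visit 1, push []
Visit 6, push [4]
Visit 4, push []

DFS order: [0, 7, 8, 3, 5, 2, 1, 6, 4]


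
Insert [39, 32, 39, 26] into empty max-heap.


Insert 39: [39]
Insert 32: [39, 32]
Insert 39: [39, 32, 39]
Insert 26: [39, 32, 39, 26]

Final heap: [39, 32, 39, 26]


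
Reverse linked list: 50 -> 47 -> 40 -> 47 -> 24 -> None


Step 1: curr=50, set curr.next=prev(None) | reversed so far: 50
Step 2: curr=47, set curr.next=prev(50) | reversed so far: 47 -> 50
Step 3: curr=40, set curr.next=prev(47) | reversed so far: 40 -> 47 -> 50
Step 4: curr=47, set curr.next=prev(40) | reversed so far: 47 -> 40 -> 47 -> 50
Step 5: curr=24, set curr.next=prev(47) | reversed so far: 24 -> 47 -> 40 -> 47 -> 50

24 -> 47 -> 40 -> 47 -> 50 -> None


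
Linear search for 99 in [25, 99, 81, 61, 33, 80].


i=0: 25!=99
i=1: 99==99 found!

Found at 1, 2 comps


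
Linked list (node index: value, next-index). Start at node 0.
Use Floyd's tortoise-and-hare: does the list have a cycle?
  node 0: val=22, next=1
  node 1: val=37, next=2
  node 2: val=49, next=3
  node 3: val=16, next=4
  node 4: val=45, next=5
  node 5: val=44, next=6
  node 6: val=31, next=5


Floyd's tortoise (slow, +1) and hare (fast, +2):
  init: slow=0, fast=0
  step 1: slow=1, fast=2
  step 2: slow=2, fast=4
  step 3: slow=3, fast=6
  step 4: slow=4, fast=6
  step 5: slow=5, fast=6
  step 6: slow=6, fast=6
  slow == fast at node 6: cycle detected

Cycle: yes


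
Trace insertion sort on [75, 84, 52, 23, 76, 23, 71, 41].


Initial: [75, 84, 52, 23, 76, 23, 71, 41]
Insert 84: [75, 84, 52, 23, 76, 23, 71, 41]
Insert 52: [52, 75, 84, 23, 76, 23, 71, 41]
Insert 23: [23, 52, 75, 84, 76, 23, 71, 41]
Insert 76: [23, 52, 75, 76, 84, 23, 71, 41]
Insert 23: [23, 23, 52, 75, 76, 84, 71, 41]
Insert 71: [23, 23, 52, 71, 75, 76, 84, 41]
Insert 41: [23, 23, 41, 52, 71, 75, 76, 84]

Sorted: [23, 23, 41, 52, 71, 75, 76, 84]


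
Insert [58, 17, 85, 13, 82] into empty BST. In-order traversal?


Insert 58: root
Insert 17: L from 58
Insert 85: R from 58
Insert 13: L from 58 -> L from 17
Insert 82: R from 58 -> L from 85

In-order: [13, 17, 58, 82, 85]


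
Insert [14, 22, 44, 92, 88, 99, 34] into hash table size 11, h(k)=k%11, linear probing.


Insert 14: h=3 -> slot 3
Insert 22: h=0 -> slot 0
Insert 44: h=0, 1 probes -> slot 1
Insert 92: h=4 -> slot 4
Insert 88: h=0, 2 probes -> slot 2
Insert 99: h=0, 5 probes -> slot 5
Insert 34: h=1, 5 probes -> slot 6

Table: [22, 44, 88, 14, 92, 99, 34, None, None, None, None]


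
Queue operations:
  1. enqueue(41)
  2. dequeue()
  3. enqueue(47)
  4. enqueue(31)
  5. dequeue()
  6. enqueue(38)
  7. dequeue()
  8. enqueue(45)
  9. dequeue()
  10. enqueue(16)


enqueue(41) -> [41]
dequeue()->41, []
enqueue(47) -> [47]
enqueue(31) -> [47, 31]
dequeue()->47, [31]
enqueue(38) -> [31, 38]
dequeue()->31, [38]
enqueue(45) -> [38, 45]
dequeue()->38, [45]
enqueue(16) -> [45, 16]

Final queue: [45, 16]


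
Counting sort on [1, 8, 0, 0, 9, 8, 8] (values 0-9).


Input: [1, 8, 0, 0, 9, 8, 8]
Counts: [2, 1, 0, 0, 0, 0, 0, 0, 3, 1]

Sorted: [0, 0, 1, 8, 8, 8, 9]


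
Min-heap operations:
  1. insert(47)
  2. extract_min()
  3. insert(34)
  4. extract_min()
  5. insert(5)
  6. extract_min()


insert(47) -> [47]
extract_min()->47, []
insert(34) -> [34]
extract_min()->34, []
insert(5) -> [5]
extract_min()->5, []

Final heap: []


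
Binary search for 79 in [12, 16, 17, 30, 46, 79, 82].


Step 1: lo=0, hi=6, mid=3, val=30
Step 2: lo=4, hi=6, mid=5, val=79

Found at index 5


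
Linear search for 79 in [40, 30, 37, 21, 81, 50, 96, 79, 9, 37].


i=0: 40!=79
i=1: 30!=79
i=2: 37!=79
i=3: 21!=79
i=4: 81!=79
i=5: 50!=79
i=6: 96!=79
i=7: 79==79 found!

Found at 7, 8 comps


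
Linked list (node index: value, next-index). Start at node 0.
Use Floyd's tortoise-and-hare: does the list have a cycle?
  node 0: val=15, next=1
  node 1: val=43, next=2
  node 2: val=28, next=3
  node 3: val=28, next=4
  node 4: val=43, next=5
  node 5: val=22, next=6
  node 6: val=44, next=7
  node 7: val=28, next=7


Floyd's tortoise (slow, +1) and hare (fast, +2):
  init: slow=0, fast=0
  step 1: slow=1, fast=2
  step 2: slow=2, fast=4
  step 3: slow=3, fast=6
  step 4: slow=4, fast=7
  step 5: slow=5, fast=7
  step 6: slow=6, fast=7
  step 7: slow=7, fast=7
  slow == fast at node 7: cycle detected

Cycle: yes


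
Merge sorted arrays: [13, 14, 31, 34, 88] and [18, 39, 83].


Take 13 from A
Take 14 from A
Take 18 from B
Take 31 from A
Take 34 from A
Take 39 from B
Take 83 from B

Merged: [13, 14, 18, 31, 34, 39, 83, 88]


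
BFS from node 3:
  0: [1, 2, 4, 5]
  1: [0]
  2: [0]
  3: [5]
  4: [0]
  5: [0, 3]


Visit 3, enqueue [5]
Visit 5, enqueue [0]
Visit 0, enqueue [1, 2, 4]
Visit 1, enqueue []
Visit 2, enqueue []
Visit 4, enqueue []

BFS order: [3, 5, 0, 1, 2, 4]


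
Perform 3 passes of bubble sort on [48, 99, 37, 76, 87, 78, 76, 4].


Initial: [48, 99, 37, 76, 87, 78, 76, 4]
Pass 1: [48, 37, 76, 87, 78, 76, 4, 99] (6 swaps)
Pass 2: [37, 48, 76, 78, 76, 4, 87, 99] (4 swaps)
Pass 3: [37, 48, 76, 76, 4, 78, 87, 99] (2 swaps)

After 3 passes: [37, 48, 76, 76, 4, 78, 87, 99]


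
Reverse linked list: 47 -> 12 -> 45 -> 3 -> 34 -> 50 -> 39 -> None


Step 1: curr=47, set curr.next=prev(None) | reversed so far: 47
Step 2: curr=12, set curr.next=prev(47) | reversed so far: 12 -> 47
Step 3: curr=45, set curr.next=prev(12) | reversed so far: 45 -> 12 -> 47
Step 4: curr=3, set curr.next=prev(45) | reversed so far: 3 -> 45 -> 12 -> 47
Step 5: curr=34, set curr.next=prev(3) | reversed so far: 34 -> 3 -> 45 -> 12 -> 47
Step 6: curr=50, set curr.next=prev(34) | reversed so far: 50 -> 34 -> 3 -> 45 -> 12 -> 47
Step 7: curr=39, set curr.next=prev(50) | reversed so far: 39 -> 50 -> 34 -> 3 -> 45 -> 12 -> 47

39 -> 50 -> 34 -> 3 -> 45 -> 12 -> 47 -> None


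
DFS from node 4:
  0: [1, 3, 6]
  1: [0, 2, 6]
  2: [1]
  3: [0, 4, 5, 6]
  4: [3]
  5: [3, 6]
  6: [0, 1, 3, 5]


Visit 4, push [3]
Visit 3, push [6, 5, 0]
Visit 0, push [6, 1]
Visit 1, push [6, 2]
Visit 2, push []
Visit 6, push [5]
Visit 5, push []

DFS order: [4, 3, 0, 1, 2, 6, 5]


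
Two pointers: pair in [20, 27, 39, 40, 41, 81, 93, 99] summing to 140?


lo=0(20)+hi=7(99)=119
lo=1(27)+hi=7(99)=126
lo=2(39)+hi=7(99)=138
lo=3(40)+hi=7(99)=139
lo=4(41)+hi=7(99)=140

Yes: 41+99=140


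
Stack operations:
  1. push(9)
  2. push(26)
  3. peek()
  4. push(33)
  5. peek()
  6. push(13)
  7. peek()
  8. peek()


push(9) -> [9]
push(26) -> [9, 26]
peek()->26
push(33) -> [9, 26, 33]
peek()->33
push(13) -> [9, 26, 33, 13]
peek()->13
peek()->13

Final stack: [9, 26, 33, 13]


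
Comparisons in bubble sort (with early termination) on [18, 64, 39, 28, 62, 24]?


Algorithm: bubble sort (with early termination)
Input: [18, 64, 39, 28, 62, 24]
Sorted: [18, 24, 28, 39, 62, 64]

15


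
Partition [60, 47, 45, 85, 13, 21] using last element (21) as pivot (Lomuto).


Pivot: 21
  13 <= 21: swap -> [13, 47, 45, 85, 60, 21]
Place pivot at 1: [13, 21, 45, 85, 60, 47]

Partitioned: [13, 21, 45, 85, 60, 47]


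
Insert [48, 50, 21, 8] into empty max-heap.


Insert 48: [48]
Insert 50: [50, 48]
Insert 21: [50, 48, 21]
Insert 8: [50, 48, 21, 8]

Final heap: [50, 48, 21, 8]


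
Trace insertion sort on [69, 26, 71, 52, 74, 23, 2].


Initial: [69, 26, 71, 52, 74, 23, 2]
Insert 26: [26, 69, 71, 52, 74, 23, 2]
Insert 71: [26, 69, 71, 52, 74, 23, 2]
Insert 52: [26, 52, 69, 71, 74, 23, 2]
Insert 74: [26, 52, 69, 71, 74, 23, 2]
Insert 23: [23, 26, 52, 69, 71, 74, 2]
Insert 2: [2, 23, 26, 52, 69, 71, 74]

Sorted: [2, 23, 26, 52, 69, 71, 74]


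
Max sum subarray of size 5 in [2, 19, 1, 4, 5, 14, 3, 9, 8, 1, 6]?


[0:5]: 31
[1:6]: 43
[2:7]: 27
[3:8]: 35
[4:9]: 39
[5:10]: 35
[6:11]: 27

Max: 43 at [1:6]


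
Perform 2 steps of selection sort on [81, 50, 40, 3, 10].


Initial: [81, 50, 40, 3, 10]
Step 1: min=3 at 3
  Swap: [3, 50, 40, 81, 10]
Step 2: min=10 at 4
  Swap: [3, 10, 40, 81, 50]

After 2 steps: [3, 10, 40, 81, 50]


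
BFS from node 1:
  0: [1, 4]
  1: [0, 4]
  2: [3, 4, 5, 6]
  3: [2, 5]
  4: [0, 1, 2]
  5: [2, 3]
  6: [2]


Visit 1, enqueue [0, 4]
Visit 0, enqueue []
Visit 4, enqueue [2]
Visit 2, enqueue [3, 5, 6]
Visit 3, enqueue []
Visit 5, enqueue []
Visit 6, enqueue []

BFS order: [1, 0, 4, 2, 3, 5, 6]


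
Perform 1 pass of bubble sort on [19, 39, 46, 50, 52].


Initial: [19, 39, 46, 50, 52]
Pass 1: [19, 39, 46, 50, 52] (0 swaps)

After 1 pass: [19, 39, 46, 50, 52]


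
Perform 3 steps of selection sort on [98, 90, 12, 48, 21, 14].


Initial: [98, 90, 12, 48, 21, 14]
Step 1: min=12 at 2
  Swap: [12, 90, 98, 48, 21, 14]
Step 2: min=14 at 5
  Swap: [12, 14, 98, 48, 21, 90]
Step 3: min=21 at 4
  Swap: [12, 14, 21, 48, 98, 90]

After 3 steps: [12, 14, 21, 48, 98, 90]


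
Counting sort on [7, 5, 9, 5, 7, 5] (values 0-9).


Input: [7, 5, 9, 5, 7, 5]
Counts: [0, 0, 0, 0, 0, 3, 0, 2, 0, 1]

Sorted: [5, 5, 5, 7, 7, 9]


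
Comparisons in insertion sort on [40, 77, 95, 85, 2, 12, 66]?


Algorithm: insertion sort
Input: [40, 77, 95, 85, 2, 12, 66]
Sorted: [2, 12, 40, 66, 77, 85, 95]

17


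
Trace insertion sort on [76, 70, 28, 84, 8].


Initial: [76, 70, 28, 84, 8]
Insert 70: [70, 76, 28, 84, 8]
Insert 28: [28, 70, 76, 84, 8]
Insert 84: [28, 70, 76, 84, 8]
Insert 8: [8, 28, 70, 76, 84]

Sorted: [8, 28, 70, 76, 84]


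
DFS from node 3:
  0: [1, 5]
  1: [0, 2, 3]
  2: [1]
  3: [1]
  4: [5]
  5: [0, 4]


Visit 3, push [1]
Visit 1, push [2, 0]
Visit 0, push [5]
Visit 5, push [4]
Visit 4, push []
Visit 2, push []

DFS order: [3, 1, 0, 5, 4, 2]


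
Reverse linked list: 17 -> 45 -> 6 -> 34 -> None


Step 1: curr=17, set curr.next=prev(None) | reversed so far: 17
Step 2: curr=45, set curr.next=prev(17) | reversed so far: 45 -> 17
Step 3: curr=6, set curr.next=prev(45) | reversed so far: 6 -> 45 -> 17
Step 4: curr=34, set curr.next=prev(6) | reversed so far: 34 -> 6 -> 45 -> 17

34 -> 6 -> 45 -> 17 -> None


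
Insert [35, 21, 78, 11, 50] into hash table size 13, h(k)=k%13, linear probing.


Insert 35: h=9 -> slot 9
Insert 21: h=8 -> slot 8
Insert 78: h=0 -> slot 0
Insert 11: h=11 -> slot 11
Insert 50: h=11, 1 probes -> slot 12

Table: [78, None, None, None, None, None, None, None, 21, 35, None, 11, 50]


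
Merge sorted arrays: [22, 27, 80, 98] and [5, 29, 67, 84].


Take 5 from B
Take 22 from A
Take 27 from A
Take 29 from B
Take 67 from B
Take 80 from A
Take 84 from B

Merged: [5, 22, 27, 29, 67, 80, 84, 98]


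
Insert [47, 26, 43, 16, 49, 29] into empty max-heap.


Insert 47: [47]
Insert 26: [47, 26]
Insert 43: [47, 26, 43]
Insert 16: [47, 26, 43, 16]
Insert 49: [49, 47, 43, 16, 26]
Insert 29: [49, 47, 43, 16, 26, 29]

Final heap: [49, 47, 43, 16, 26, 29]


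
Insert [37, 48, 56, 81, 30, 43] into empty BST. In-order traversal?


Insert 37: root
Insert 48: R from 37
Insert 56: R from 37 -> R from 48
Insert 81: R from 37 -> R from 48 -> R from 56
Insert 30: L from 37
Insert 43: R from 37 -> L from 48

In-order: [30, 37, 43, 48, 56, 81]


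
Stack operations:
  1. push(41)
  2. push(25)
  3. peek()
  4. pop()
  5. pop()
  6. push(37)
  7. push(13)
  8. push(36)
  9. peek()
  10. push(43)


push(41) -> [41]
push(25) -> [41, 25]
peek()->25
pop()->25, [41]
pop()->41, []
push(37) -> [37]
push(13) -> [37, 13]
push(36) -> [37, 13, 36]
peek()->36
push(43) -> [37, 13, 36, 43]

Final stack: [37, 13, 36, 43]


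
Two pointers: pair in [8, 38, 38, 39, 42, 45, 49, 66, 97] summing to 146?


lo=0(8)+hi=8(97)=105
lo=1(38)+hi=8(97)=135
lo=2(38)+hi=8(97)=135
lo=3(39)+hi=8(97)=136
lo=4(42)+hi=8(97)=139
lo=5(45)+hi=8(97)=142
lo=6(49)+hi=8(97)=146

Yes: 49+97=146


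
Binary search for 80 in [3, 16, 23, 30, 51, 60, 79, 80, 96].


Step 1: lo=0, hi=8, mid=4, val=51
Step 2: lo=5, hi=8, mid=6, val=79
Step 3: lo=7, hi=8, mid=7, val=80

Found at index 7


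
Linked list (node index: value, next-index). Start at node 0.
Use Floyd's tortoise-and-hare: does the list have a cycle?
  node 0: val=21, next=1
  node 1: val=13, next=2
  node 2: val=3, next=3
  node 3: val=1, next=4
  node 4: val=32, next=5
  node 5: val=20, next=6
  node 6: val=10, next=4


Floyd's tortoise (slow, +1) and hare (fast, +2):
  init: slow=0, fast=0
  step 1: slow=1, fast=2
  step 2: slow=2, fast=4
  step 3: slow=3, fast=6
  step 4: slow=4, fast=5
  step 5: slow=5, fast=4
  step 6: slow=6, fast=6
  slow == fast at node 6: cycle detected

Cycle: yes
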